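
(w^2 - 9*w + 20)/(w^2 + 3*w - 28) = (w - 5)/(w + 7)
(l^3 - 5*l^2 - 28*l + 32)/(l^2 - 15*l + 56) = (l^2 + 3*l - 4)/(l - 7)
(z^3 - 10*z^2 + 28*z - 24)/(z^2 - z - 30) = (z^2 - 4*z + 4)/(z + 5)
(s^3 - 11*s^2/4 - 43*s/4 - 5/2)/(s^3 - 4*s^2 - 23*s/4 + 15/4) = (4*s^2 + 9*s + 2)/(4*s^2 + 4*s - 3)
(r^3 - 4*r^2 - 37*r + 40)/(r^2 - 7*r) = (r^3 - 4*r^2 - 37*r + 40)/(r*(r - 7))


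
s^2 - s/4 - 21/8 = (s - 7/4)*(s + 3/2)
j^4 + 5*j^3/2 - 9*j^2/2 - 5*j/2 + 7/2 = (j - 1)^2*(j + 1)*(j + 7/2)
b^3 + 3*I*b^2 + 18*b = b*(b - 3*I)*(b + 6*I)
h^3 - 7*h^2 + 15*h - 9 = (h - 3)^2*(h - 1)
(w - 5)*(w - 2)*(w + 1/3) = w^3 - 20*w^2/3 + 23*w/3 + 10/3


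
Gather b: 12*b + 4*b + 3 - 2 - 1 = 16*b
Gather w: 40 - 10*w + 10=50 - 10*w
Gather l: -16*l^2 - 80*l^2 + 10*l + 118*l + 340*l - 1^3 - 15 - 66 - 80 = -96*l^2 + 468*l - 162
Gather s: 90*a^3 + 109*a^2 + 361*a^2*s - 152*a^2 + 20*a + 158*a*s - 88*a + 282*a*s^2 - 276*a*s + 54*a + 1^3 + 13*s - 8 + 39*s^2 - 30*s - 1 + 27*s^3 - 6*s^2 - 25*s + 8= 90*a^3 - 43*a^2 - 14*a + 27*s^3 + s^2*(282*a + 33) + s*(361*a^2 - 118*a - 42)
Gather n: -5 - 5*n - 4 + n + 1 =-4*n - 8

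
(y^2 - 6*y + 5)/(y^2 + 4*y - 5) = (y - 5)/(y + 5)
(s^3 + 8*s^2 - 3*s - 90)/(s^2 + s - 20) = (s^2 + 3*s - 18)/(s - 4)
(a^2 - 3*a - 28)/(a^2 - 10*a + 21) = (a + 4)/(a - 3)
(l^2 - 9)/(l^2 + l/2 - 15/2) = 2*(l - 3)/(2*l - 5)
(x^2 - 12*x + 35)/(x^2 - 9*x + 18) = (x^2 - 12*x + 35)/(x^2 - 9*x + 18)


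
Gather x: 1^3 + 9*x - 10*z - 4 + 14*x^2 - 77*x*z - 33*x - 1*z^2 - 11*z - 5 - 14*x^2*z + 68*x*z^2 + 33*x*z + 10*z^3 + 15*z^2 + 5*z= x^2*(14 - 14*z) + x*(68*z^2 - 44*z - 24) + 10*z^3 + 14*z^2 - 16*z - 8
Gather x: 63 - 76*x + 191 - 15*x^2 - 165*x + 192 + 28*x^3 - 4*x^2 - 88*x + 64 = 28*x^3 - 19*x^2 - 329*x + 510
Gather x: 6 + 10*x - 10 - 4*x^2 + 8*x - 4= -4*x^2 + 18*x - 8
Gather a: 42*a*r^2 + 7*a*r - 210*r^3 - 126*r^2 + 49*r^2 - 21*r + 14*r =a*(42*r^2 + 7*r) - 210*r^3 - 77*r^2 - 7*r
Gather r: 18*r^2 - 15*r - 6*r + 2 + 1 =18*r^2 - 21*r + 3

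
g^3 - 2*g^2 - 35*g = g*(g - 7)*(g + 5)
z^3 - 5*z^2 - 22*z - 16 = (z - 8)*(z + 1)*(z + 2)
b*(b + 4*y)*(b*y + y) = b^3*y + 4*b^2*y^2 + b^2*y + 4*b*y^2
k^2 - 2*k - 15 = (k - 5)*(k + 3)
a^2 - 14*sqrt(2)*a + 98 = (a - 7*sqrt(2))^2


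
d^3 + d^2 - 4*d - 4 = (d - 2)*(d + 1)*(d + 2)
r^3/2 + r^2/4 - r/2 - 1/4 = (r/2 + 1/4)*(r - 1)*(r + 1)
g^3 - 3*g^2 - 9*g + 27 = (g - 3)^2*(g + 3)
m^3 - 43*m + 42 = (m - 6)*(m - 1)*(m + 7)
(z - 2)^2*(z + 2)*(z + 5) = z^4 + 3*z^3 - 14*z^2 - 12*z + 40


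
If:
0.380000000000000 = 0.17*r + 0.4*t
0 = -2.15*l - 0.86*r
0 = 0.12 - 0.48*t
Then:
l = -0.66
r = 1.65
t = 0.25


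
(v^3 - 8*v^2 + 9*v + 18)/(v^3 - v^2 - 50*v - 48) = (v^2 - 9*v + 18)/(v^2 - 2*v - 48)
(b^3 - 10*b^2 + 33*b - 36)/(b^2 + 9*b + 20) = (b^3 - 10*b^2 + 33*b - 36)/(b^2 + 9*b + 20)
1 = 1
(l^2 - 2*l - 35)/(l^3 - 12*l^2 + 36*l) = (l^2 - 2*l - 35)/(l*(l^2 - 12*l + 36))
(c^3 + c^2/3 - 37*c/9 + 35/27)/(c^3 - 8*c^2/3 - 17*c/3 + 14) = (c^2 - 2*c + 5/9)/(c^2 - 5*c + 6)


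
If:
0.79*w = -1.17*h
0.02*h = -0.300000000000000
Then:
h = -15.00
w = 22.22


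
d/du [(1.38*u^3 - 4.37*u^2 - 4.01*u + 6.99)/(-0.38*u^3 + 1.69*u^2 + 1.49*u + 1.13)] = (2.22044604925031e-16*u^5 + 0.671599999999998*u^4 + 1.0648*u^3 + 12.9124*u^2 - 33.5024*u - 14.9464)/(0.1444*u^6 - 1.2844*u^5 + 1.7237*u^4 + 4.1774*u^3 + 6.0395*u^2 + 3.3674*u + 1.2769)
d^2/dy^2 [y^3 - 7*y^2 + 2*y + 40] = 6*y - 14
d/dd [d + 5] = 1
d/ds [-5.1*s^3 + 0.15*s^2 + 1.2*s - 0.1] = -15.3*s^2 + 0.3*s + 1.2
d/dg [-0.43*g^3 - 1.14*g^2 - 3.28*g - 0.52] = -1.29*g^2 - 2.28*g - 3.28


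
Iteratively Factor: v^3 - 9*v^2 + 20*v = (v - 5)*(v^2 - 4*v) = v*(v - 5)*(v - 4)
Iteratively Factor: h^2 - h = (h - 1)*(h)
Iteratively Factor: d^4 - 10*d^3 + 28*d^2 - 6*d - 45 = (d - 3)*(d^3 - 7*d^2 + 7*d + 15) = (d - 3)*(d + 1)*(d^2 - 8*d + 15) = (d - 3)^2*(d + 1)*(d - 5)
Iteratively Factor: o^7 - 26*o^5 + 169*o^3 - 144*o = (o)*(o^6 - 26*o^4 + 169*o^2 - 144) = o*(o - 4)*(o^5 + 4*o^4 - 10*o^3 - 40*o^2 + 9*o + 36) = o*(o - 4)*(o - 3)*(o^4 + 7*o^3 + 11*o^2 - 7*o - 12) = o*(o - 4)*(o - 3)*(o - 1)*(o^3 + 8*o^2 + 19*o + 12) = o*(o - 4)*(o - 3)*(o - 1)*(o + 3)*(o^2 + 5*o + 4) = o*(o - 4)*(o - 3)*(o - 1)*(o + 3)*(o + 4)*(o + 1)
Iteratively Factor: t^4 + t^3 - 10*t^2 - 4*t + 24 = (t - 2)*(t^3 + 3*t^2 - 4*t - 12) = (t - 2)^2*(t^2 + 5*t + 6) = (t - 2)^2*(t + 3)*(t + 2)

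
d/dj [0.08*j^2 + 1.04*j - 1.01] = 0.16*j + 1.04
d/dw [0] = 0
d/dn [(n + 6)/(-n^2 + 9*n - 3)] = (-n^2 + 9*n + (n + 6)*(2*n - 9) - 3)/(n^2 - 9*n + 3)^2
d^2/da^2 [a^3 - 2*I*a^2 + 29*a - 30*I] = 6*a - 4*I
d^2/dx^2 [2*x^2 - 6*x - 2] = 4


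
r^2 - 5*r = r*(r - 5)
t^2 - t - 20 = (t - 5)*(t + 4)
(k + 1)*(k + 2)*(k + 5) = k^3 + 8*k^2 + 17*k + 10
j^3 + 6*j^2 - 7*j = j*(j - 1)*(j + 7)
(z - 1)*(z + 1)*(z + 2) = z^3 + 2*z^2 - z - 2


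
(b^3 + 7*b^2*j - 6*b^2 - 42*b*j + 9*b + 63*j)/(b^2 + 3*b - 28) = (b^3 + 7*b^2*j - 6*b^2 - 42*b*j + 9*b + 63*j)/(b^2 + 3*b - 28)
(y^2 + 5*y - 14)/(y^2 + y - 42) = (y - 2)/(y - 6)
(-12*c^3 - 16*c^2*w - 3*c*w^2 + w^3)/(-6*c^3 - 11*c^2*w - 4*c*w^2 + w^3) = (2*c + w)/(c + w)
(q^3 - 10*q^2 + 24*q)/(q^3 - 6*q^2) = (q - 4)/q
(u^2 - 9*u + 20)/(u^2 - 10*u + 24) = (u - 5)/(u - 6)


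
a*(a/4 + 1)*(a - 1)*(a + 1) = a^4/4 + a^3 - a^2/4 - a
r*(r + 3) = r^2 + 3*r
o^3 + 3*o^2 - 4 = (o - 1)*(o + 2)^2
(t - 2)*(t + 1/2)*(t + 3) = t^3 + 3*t^2/2 - 11*t/2 - 3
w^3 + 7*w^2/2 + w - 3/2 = (w - 1/2)*(w + 1)*(w + 3)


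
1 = 1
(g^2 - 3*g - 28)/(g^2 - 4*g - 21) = (g + 4)/(g + 3)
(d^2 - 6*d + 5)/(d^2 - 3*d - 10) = (d - 1)/(d + 2)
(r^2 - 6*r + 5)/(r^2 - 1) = (r - 5)/(r + 1)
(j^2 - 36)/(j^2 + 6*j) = (j - 6)/j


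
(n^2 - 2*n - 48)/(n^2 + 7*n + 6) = (n - 8)/(n + 1)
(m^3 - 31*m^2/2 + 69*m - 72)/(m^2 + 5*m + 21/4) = 2*(2*m^3 - 31*m^2 + 138*m - 144)/(4*m^2 + 20*m + 21)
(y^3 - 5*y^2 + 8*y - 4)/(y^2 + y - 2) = (y^2 - 4*y + 4)/(y + 2)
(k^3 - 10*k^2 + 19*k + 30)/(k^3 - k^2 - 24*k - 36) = (k^2 - 4*k - 5)/(k^2 + 5*k + 6)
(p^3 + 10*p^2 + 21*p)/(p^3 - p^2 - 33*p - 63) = p*(p + 7)/(p^2 - 4*p - 21)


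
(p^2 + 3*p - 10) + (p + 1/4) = p^2 + 4*p - 39/4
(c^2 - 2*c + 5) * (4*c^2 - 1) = 4*c^4 - 8*c^3 + 19*c^2 + 2*c - 5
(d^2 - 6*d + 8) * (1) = d^2 - 6*d + 8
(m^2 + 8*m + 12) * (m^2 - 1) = m^4 + 8*m^3 + 11*m^2 - 8*m - 12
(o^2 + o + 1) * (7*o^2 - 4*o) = 7*o^4 + 3*o^3 + 3*o^2 - 4*o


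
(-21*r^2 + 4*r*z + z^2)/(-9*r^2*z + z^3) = (7*r + z)/(z*(3*r + z))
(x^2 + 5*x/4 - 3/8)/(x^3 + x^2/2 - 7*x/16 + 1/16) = 2*(2*x + 3)/(4*x^2 + 3*x - 1)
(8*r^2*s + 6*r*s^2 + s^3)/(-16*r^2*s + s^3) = (-2*r - s)/(4*r - s)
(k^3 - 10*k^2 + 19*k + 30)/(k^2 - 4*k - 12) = (k^2 - 4*k - 5)/(k + 2)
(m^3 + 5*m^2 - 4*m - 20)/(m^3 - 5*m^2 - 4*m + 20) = (m + 5)/(m - 5)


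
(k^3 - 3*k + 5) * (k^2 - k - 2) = k^5 - k^4 - 5*k^3 + 8*k^2 + k - 10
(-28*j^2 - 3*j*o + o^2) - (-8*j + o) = -28*j^2 - 3*j*o + 8*j + o^2 - o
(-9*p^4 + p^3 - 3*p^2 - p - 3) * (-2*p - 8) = 18*p^5 + 70*p^4 - 2*p^3 + 26*p^2 + 14*p + 24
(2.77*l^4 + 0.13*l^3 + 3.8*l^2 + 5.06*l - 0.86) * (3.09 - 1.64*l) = -4.5428*l^5 + 8.3461*l^4 - 5.8303*l^3 + 3.4436*l^2 + 17.0458*l - 2.6574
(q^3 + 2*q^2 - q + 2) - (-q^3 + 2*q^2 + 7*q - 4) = 2*q^3 - 8*q + 6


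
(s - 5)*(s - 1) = s^2 - 6*s + 5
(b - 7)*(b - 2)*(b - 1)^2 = b^4 - 11*b^3 + 33*b^2 - 37*b + 14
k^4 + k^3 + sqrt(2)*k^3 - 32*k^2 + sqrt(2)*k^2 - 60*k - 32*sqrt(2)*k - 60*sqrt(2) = (k - 6)*(k + 2)*(k + 5)*(k + sqrt(2))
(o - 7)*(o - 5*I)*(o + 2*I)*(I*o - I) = I*o^4 + 3*o^3 - 8*I*o^3 - 24*o^2 + 17*I*o^2 + 21*o - 80*I*o + 70*I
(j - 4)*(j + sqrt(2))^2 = j^3 - 4*j^2 + 2*sqrt(2)*j^2 - 8*sqrt(2)*j + 2*j - 8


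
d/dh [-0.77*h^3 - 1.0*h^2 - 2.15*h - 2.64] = -2.31*h^2 - 2.0*h - 2.15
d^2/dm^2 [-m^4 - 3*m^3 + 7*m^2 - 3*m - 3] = -12*m^2 - 18*m + 14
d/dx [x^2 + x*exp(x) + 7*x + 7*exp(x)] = x*exp(x) + 2*x + 8*exp(x) + 7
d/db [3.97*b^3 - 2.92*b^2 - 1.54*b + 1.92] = 11.91*b^2 - 5.84*b - 1.54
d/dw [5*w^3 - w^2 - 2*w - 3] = 15*w^2 - 2*w - 2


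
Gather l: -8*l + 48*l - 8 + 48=40*l + 40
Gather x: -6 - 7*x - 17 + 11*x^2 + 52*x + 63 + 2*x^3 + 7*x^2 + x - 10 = 2*x^3 + 18*x^2 + 46*x + 30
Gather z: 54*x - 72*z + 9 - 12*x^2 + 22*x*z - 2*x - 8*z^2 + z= -12*x^2 + 52*x - 8*z^2 + z*(22*x - 71) + 9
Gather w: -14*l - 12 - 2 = -14*l - 14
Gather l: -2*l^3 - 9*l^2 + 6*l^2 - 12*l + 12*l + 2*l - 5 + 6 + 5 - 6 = -2*l^3 - 3*l^2 + 2*l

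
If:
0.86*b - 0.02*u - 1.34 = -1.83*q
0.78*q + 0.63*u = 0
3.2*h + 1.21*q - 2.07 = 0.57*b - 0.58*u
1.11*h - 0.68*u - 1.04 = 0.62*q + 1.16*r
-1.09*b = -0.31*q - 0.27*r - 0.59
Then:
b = 0.63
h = 0.69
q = 0.43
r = -0.15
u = -0.53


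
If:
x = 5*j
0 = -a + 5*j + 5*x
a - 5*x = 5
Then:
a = 30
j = 1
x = 5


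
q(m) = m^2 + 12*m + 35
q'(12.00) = 36.00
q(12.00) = 323.00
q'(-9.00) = -6.00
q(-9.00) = 8.00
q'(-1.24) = 9.52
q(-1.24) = 21.66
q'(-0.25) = 11.50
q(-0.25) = 32.06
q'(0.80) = 13.60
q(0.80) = 45.24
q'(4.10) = 20.20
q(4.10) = 101.01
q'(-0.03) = 11.94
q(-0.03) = 34.64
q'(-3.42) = 5.16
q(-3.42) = 5.66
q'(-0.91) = 10.18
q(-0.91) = 24.91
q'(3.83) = 19.66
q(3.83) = 95.63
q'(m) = 2*m + 12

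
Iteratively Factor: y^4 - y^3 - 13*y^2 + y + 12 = (y + 1)*(y^3 - 2*y^2 - 11*y + 12) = (y - 1)*(y + 1)*(y^2 - y - 12) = (y - 1)*(y + 1)*(y + 3)*(y - 4)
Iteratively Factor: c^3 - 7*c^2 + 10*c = (c - 5)*(c^2 - 2*c) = c*(c - 5)*(c - 2)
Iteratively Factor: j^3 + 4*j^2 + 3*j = (j + 1)*(j^2 + 3*j) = j*(j + 1)*(j + 3)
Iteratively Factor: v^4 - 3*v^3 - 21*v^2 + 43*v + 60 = (v - 3)*(v^3 - 21*v - 20) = (v - 3)*(v + 1)*(v^2 - v - 20) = (v - 3)*(v + 1)*(v + 4)*(v - 5)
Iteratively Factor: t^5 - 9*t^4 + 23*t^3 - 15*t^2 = (t)*(t^4 - 9*t^3 + 23*t^2 - 15*t) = t*(t - 5)*(t^3 - 4*t^2 + 3*t) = t*(t - 5)*(t - 1)*(t^2 - 3*t) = t*(t - 5)*(t - 3)*(t - 1)*(t)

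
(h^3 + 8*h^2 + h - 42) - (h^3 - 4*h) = 8*h^2 + 5*h - 42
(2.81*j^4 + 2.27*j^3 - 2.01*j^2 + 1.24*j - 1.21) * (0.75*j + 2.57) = 2.1075*j^5 + 8.9242*j^4 + 4.3264*j^3 - 4.2357*j^2 + 2.2793*j - 3.1097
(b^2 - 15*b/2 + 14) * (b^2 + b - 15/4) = b^4 - 13*b^3/2 + 11*b^2/4 + 337*b/8 - 105/2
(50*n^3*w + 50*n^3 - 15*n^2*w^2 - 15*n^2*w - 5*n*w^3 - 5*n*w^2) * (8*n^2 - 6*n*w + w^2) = 400*n^5*w + 400*n^5 - 420*n^4*w^2 - 420*n^4*w + 100*n^3*w^3 + 100*n^3*w^2 + 15*n^2*w^4 + 15*n^2*w^3 - 5*n*w^5 - 5*n*w^4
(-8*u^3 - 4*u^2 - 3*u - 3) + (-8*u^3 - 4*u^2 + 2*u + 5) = -16*u^3 - 8*u^2 - u + 2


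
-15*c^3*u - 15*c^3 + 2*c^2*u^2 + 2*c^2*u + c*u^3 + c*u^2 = (-3*c + u)*(5*c + u)*(c*u + c)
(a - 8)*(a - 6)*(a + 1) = a^3 - 13*a^2 + 34*a + 48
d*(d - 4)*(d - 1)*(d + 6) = d^4 + d^3 - 26*d^2 + 24*d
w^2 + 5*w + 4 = (w + 1)*(w + 4)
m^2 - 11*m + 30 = (m - 6)*(m - 5)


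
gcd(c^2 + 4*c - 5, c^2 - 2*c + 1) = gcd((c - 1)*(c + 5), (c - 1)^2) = c - 1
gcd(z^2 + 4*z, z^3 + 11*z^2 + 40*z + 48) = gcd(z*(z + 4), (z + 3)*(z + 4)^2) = z + 4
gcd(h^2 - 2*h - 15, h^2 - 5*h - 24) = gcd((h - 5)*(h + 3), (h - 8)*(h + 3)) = h + 3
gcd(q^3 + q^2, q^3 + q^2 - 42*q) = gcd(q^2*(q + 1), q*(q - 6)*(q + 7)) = q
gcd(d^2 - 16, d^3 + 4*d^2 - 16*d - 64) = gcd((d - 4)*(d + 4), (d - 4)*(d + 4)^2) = d^2 - 16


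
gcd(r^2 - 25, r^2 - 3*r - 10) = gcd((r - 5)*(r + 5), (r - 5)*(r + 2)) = r - 5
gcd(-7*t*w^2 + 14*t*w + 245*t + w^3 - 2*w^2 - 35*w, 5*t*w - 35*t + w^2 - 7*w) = w - 7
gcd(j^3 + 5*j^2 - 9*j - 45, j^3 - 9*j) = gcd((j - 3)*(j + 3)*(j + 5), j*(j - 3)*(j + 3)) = j^2 - 9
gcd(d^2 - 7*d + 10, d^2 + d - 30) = d - 5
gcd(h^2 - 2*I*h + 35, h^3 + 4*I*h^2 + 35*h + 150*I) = h + 5*I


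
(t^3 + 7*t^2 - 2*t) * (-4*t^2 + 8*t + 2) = -4*t^5 - 20*t^4 + 66*t^3 - 2*t^2 - 4*t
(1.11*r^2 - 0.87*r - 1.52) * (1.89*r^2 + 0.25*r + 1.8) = 2.0979*r^4 - 1.3668*r^3 - 1.0923*r^2 - 1.946*r - 2.736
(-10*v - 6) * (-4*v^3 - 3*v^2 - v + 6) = 40*v^4 + 54*v^3 + 28*v^2 - 54*v - 36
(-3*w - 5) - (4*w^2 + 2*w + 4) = -4*w^2 - 5*w - 9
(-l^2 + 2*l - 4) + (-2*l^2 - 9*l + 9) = -3*l^2 - 7*l + 5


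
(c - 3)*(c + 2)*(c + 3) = c^3 + 2*c^2 - 9*c - 18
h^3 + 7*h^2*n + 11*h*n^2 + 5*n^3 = (h + n)^2*(h + 5*n)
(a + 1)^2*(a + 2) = a^3 + 4*a^2 + 5*a + 2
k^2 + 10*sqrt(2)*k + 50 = (k + 5*sqrt(2))^2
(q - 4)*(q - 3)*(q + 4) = q^3 - 3*q^2 - 16*q + 48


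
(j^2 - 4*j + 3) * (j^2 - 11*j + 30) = j^4 - 15*j^3 + 77*j^2 - 153*j + 90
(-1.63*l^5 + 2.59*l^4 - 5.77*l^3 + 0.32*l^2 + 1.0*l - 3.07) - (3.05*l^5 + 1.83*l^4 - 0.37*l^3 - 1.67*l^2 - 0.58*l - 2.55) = -4.68*l^5 + 0.76*l^4 - 5.4*l^3 + 1.99*l^2 + 1.58*l - 0.52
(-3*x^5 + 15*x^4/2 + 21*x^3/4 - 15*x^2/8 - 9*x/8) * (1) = -3*x^5 + 15*x^4/2 + 21*x^3/4 - 15*x^2/8 - 9*x/8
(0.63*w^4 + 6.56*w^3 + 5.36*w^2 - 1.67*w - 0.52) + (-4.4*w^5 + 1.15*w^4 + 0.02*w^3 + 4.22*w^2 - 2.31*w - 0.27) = -4.4*w^5 + 1.78*w^4 + 6.58*w^3 + 9.58*w^2 - 3.98*w - 0.79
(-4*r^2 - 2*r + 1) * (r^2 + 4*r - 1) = -4*r^4 - 18*r^3 - 3*r^2 + 6*r - 1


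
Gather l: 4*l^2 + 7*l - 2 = 4*l^2 + 7*l - 2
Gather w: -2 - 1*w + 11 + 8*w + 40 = 7*w + 49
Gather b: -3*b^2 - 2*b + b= -3*b^2 - b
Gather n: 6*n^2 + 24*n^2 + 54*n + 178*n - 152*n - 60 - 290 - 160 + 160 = 30*n^2 + 80*n - 350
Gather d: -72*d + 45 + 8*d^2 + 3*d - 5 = 8*d^2 - 69*d + 40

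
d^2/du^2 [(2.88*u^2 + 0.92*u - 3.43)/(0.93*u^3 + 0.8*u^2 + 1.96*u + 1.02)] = (4.981824*u^6 + 4.774248*u^5 - 62.990388*u^4 - 90.286304*u^3 - 75.257448*u^2 - 17.251572*u - 18.44144)/(0.804357*u^9 + 2.07576*u^8 + 6.871212*u^7 + 11.908034*u^6 + 19.034544*u^5 + 22.333776*u^4 + 20.028412*u^3 + 14.252256*u^2 + 6.117552*u + 1.061208)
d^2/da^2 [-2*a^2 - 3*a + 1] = -4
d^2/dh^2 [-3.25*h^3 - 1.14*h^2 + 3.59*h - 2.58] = -19.5*h - 2.28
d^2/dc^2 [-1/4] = 0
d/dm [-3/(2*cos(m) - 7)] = -6*sin(m)/(2*cos(m) - 7)^2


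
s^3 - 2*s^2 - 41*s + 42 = (s - 7)*(s - 1)*(s + 6)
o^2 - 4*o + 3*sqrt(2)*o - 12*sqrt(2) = (o - 4)*(o + 3*sqrt(2))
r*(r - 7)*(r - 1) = r^3 - 8*r^2 + 7*r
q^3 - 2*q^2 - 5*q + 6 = (q - 3)*(q - 1)*(q + 2)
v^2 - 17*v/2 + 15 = (v - 6)*(v - 5/2)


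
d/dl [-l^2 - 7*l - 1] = -2*l - 7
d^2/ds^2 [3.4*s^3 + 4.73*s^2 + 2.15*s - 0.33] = 20.4*s + 9.46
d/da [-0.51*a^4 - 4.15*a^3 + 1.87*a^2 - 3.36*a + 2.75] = -2.04*a^3 - 12.45*a^2 + 3.74*a - 3.36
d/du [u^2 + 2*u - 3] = 2*u + 2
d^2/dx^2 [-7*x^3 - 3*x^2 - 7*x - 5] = -42*x - 6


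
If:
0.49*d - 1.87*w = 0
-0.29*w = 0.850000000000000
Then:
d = -11.19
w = -2.93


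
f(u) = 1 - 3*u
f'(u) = -3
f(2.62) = -6.86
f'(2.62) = -3.00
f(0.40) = -0.20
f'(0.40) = -3.00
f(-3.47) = 11.41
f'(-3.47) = -3.00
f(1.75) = -4.25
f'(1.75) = -3.00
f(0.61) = -0.83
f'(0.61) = -3.00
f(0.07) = 0.79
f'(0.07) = -3.00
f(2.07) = -5.21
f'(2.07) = -3.00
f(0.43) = -0.29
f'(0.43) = -3.00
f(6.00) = -17.00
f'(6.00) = -3.00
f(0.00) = 1.00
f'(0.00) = -3.00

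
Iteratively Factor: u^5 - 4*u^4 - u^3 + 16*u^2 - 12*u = (u - 2)*(u^4 - 2*u^3 - 5*u^2 + 6*u) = (u - 2)*(u - 1)*(u^3 - u^2 - 6*u) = (u - 2)*(u - 1)*(u + 2)*(u^2 - 3*u) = u*(u - 2)*(u - 1)*(u + 2)*(u - 3)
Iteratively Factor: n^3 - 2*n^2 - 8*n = (n)*(n^2 - 2*n - 8) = n*(n + 2)*(n - 4)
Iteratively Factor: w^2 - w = (w)*(w - 1)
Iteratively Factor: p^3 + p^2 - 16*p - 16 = (p + 1)*(p^2 - 16) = (p + 1)*(p + 4)*(p - 4)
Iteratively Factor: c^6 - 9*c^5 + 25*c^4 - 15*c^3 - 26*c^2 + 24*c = (c - 2)*(c^5 - 7*c^4 + 11*c^3 + 7*c^2 - 12*c) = c*(c - 2)*(c^4 - 7*c^3 + 11*c^2 + 7*c - 12) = c*(c - 4)*(c - 2)*(c^3 - 3*c^2 - c + 3) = c*(c - 4)*(c - 2)*(c + 1)*(c^2 - 4*c + 3) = c*(c - 4)*(c - 2)*(c - 1)*(c + 1)*(c - 3)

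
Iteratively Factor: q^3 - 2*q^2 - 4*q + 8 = (q - 2)*(q^2 - 4) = (q - 2)*(q + 2)*(q - 2)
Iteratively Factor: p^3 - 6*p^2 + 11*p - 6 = (p - 2)*(p^2 - 4*p + 3) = (p - 3)*(p - 2)*(p - 1)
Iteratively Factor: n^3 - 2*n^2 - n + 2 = (n - 1)*(n^2 - n - 2) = (n - 1)*(n + 1)*(n - 2)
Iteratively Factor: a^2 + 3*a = (a + 3)*(a)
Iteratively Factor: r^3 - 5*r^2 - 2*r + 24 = (r + 2)*(r^2 - 7*r + 12) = (r - 4)*(r + 2)*(r - 3)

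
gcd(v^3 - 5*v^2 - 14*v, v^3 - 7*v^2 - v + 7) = v - 7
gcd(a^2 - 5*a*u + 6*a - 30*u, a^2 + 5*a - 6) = a + 6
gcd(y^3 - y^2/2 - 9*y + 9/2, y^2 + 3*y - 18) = y - 3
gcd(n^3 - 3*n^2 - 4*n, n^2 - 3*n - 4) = n^2 - 3*n - 4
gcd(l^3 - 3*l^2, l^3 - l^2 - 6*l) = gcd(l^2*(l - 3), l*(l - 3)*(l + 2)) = l^2 - 3*l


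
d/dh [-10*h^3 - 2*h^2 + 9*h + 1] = -30*h^2 - 4*h + 9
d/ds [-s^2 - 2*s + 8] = -2*s - 2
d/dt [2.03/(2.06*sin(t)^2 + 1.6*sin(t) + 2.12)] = -(8.3636*sin(t) + 3.248)*cos(t)/(2.06*sin(t)^2 + 1.6*sin(t) + 2.12)^2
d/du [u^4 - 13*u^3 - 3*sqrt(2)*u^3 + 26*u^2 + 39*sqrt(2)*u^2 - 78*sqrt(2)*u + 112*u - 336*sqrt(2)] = 4*u^3 - 39*u^2 - 9*sqrt(2)*u^2 + 52*u + 78*sqrt(2)*u - 78*sqrt(2) + 112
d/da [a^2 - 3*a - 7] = 2*a - 3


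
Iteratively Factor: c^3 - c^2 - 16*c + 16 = (c - 1)*(c^2 - 16) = (c - 4)*(c - 1)*(c + 4)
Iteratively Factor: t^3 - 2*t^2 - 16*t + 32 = (t + 4)*(t^2 - 6*t + 8) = (t - 4)*(t + 4)*(t - 2)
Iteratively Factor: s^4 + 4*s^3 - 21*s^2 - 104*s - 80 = (s + 4)*(s^3 - 21*s - 20) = (s - 5)*(s + 4)*(s^2 + 5*s + 4) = (s - 5)*(s + 4)^2*(s + 1)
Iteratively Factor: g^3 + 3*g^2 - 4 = (g + 2)*(g^2 + g - 2) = (g + 2)^2*(g - 1)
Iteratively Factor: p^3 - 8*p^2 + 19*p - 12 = (p - 1)*(p^2 - 7*p + 12) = (p - 3)*(p - 1)*(p - 4)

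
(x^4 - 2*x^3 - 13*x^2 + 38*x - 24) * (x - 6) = x^5 - 8*x^4 - x^3 + 116*x^2 - 252*x + 144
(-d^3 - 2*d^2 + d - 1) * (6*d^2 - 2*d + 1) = -6*d^5 - 10*d^4 + 9*d^3 - 10*d^2 + 3*d - 1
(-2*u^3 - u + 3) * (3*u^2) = -6*u^5 - 3*u^3 + 9*u^2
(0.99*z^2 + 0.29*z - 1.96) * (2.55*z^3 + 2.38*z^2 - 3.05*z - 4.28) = 2.5245*z^5 + 3.0957*z^4 - 7.3273*z^3 - 9.7865*z^2 + 4.7368*z + 8.3888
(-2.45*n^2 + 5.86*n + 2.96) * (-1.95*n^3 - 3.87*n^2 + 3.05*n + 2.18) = 4.7775*n^5 - 1.9455*n^4 - 35.9227*n^3 + 1.0768*n^2 + 21.8028*n + 6.4528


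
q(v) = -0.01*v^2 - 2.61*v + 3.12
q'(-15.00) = -2.31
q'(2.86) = -2.67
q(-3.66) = 12.54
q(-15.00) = 40.02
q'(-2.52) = -2.56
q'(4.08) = -2.69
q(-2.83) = 10.43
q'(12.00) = -2.85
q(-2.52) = 9.63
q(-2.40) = 9.33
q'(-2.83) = -2.55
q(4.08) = -7.70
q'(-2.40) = -2.56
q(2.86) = -4.43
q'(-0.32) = -2.60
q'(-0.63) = -2.60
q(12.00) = -29.64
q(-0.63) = 4.76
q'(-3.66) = -2.54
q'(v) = -0.02*v - 2.61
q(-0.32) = 3.95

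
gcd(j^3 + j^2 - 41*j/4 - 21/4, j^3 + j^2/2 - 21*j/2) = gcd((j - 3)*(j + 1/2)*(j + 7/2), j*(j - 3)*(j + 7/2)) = j^2 + j/2 - 21/2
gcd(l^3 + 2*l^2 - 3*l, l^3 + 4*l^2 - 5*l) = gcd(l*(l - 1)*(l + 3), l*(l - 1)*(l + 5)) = l^2 - l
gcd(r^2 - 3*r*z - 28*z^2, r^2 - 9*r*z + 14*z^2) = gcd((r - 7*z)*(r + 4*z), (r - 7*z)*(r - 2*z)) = -r + 7*z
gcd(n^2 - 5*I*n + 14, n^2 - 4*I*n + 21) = n - 7*I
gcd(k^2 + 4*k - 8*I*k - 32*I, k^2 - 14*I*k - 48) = k - 8*I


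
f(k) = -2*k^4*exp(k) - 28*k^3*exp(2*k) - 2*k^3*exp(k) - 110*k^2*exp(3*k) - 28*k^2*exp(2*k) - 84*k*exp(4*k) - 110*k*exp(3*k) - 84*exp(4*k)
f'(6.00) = -65534288092358.40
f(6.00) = -15880102487539.35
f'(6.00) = -65534288092358.40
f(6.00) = -15880102487539.35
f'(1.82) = -2049936.36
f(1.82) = -486610.25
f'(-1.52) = 0.15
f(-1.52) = 0.00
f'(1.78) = -1734665.14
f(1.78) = -411092.56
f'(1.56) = -689906.00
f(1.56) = -161671.00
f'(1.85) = -2323201.63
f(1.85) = -552122.34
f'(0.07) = -777.39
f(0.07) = -129.26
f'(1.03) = -71873.65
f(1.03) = -16037.34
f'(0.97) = -55326.87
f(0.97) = -12242.47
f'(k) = -2*k^4*exp(k) - 56*k^3*exp(2*k) - 10*k^3*exp(k) - 330*k^2*exp(3*k) - 140*k^2*exp(2*k) - 6*k^2*exp(k) - 336*k*exp(4*k) - 550*k*exp(3*k) - 56*k*exp(2*k) - 420*exp(4*k) - 110*exp(3*k)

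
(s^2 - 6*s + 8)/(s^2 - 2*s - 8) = (s - 2)/(s + 2)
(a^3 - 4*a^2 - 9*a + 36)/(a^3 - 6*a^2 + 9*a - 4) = (a^2 - 9)/(a^2 - 2*a + 1)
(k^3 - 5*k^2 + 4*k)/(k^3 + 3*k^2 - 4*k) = (k - 4)/(k + 4)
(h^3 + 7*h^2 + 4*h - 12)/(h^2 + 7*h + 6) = (h^2 + h - 2)/(h + 1)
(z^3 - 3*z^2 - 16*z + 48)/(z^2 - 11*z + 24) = (z^2 - 16)/(z - 8)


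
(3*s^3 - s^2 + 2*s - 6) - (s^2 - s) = 3*s^3 - 2*s^2 + 3*s - 6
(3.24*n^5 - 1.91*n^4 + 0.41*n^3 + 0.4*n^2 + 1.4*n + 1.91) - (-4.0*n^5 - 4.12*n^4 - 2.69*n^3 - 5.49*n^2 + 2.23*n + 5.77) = 7.24*n^5 + 2.21*n^4 + 3.1*n^3 + 5.89*n^2 - 0.83*n - 3.86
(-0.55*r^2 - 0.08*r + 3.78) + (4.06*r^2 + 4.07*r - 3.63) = 3.51*r^2 + 3.99*r + 0.15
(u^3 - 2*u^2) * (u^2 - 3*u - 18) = u^5 - 5*u^4 - 12*u^3 + 36*u^2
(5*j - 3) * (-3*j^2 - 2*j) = -15*j^3 - j^2 + 6*j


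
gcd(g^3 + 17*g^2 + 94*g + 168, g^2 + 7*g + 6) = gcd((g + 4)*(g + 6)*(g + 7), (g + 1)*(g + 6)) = g + 6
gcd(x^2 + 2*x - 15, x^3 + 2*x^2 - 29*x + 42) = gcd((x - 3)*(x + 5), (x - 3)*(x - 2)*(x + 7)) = x - 3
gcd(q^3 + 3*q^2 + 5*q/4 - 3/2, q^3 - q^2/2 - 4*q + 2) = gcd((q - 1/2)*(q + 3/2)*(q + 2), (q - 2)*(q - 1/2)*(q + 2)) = q^2 + 3*q/2 - 1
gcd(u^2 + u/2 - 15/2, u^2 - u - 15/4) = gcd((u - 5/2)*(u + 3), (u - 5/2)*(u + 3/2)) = u - 5/2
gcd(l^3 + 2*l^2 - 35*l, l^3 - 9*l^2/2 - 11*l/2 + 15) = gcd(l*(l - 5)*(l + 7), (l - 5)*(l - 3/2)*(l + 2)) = l - 5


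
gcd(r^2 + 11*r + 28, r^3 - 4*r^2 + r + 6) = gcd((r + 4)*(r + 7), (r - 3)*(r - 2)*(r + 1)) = 1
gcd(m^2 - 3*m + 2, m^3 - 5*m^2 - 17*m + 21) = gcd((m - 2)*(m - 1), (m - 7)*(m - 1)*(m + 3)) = m - 1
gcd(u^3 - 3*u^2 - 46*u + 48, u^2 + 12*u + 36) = u + 6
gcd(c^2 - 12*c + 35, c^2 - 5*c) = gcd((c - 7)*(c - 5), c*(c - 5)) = c - 5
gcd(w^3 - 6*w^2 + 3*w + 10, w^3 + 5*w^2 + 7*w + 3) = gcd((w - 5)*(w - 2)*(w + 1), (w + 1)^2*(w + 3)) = w + 1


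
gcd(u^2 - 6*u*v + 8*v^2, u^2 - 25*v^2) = 1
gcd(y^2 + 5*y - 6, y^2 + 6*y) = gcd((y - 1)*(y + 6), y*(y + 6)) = y + 6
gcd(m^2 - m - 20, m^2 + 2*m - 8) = m + 4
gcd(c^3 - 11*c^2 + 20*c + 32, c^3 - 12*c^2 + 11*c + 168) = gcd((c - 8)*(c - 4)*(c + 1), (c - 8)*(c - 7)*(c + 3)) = c - 8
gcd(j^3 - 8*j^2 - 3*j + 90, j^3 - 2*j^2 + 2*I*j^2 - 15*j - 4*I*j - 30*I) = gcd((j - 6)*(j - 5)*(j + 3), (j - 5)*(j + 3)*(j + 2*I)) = j^2 - 2*j - 15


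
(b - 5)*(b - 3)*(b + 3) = b^3 - 5*b^2 - 9*b + 45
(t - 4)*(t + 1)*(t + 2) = t^3 - t^2 - 10*t - 8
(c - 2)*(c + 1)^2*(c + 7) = c^4 + 7*c^3 - 3*c^2 - 23*c - 14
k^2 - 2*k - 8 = (k - 4)*(k + 2)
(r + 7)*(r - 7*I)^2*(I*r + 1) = I*r^4 + 15*r^3 + 7*I*r^3 + 105*r^2 - 63*I*r^2 - 49*r - 441*I*r - 343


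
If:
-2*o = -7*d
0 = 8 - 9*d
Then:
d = 8/9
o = 28/9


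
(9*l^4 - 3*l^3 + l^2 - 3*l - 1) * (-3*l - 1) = -27*l^5 + 8*l^2 + 6*l + 1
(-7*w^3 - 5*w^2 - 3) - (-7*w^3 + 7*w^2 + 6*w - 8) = -12*w^2 - 6*w + 5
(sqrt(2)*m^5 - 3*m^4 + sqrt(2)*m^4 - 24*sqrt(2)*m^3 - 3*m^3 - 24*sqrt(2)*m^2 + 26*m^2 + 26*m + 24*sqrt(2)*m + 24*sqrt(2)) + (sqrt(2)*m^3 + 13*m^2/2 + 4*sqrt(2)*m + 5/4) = sqrt(2)*m^5 - 3*m^4 + sqrt(2)*m^4 - 23*sqrt(2)*m^3 - 3*m^3 - 24*sqrt(2)*m^2 + 65*m^2/2 + 26*m + 28*sqrt(2)*m + 5/4 + 24*sqrt(2)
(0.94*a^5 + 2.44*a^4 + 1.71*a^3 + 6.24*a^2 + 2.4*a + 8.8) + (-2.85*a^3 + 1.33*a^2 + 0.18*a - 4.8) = 0.94*a^5 + 2.44*a^4 - 1.14*a^3 + 7.57*a^2 + 2.58*a + 4.0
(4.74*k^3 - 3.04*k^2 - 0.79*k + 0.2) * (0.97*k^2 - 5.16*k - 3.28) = 4.5978*k^5 - 27.4072*k^4 - 0.6271*k^3 + 14.2416*k^2 + 1.5592*k - 0.656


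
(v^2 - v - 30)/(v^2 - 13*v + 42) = (v + 5)/(v - 7)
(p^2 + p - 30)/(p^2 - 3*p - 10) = (p + 6)/(p + 2)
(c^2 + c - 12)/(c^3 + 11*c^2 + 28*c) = (c - 3)/(c*(c + 7))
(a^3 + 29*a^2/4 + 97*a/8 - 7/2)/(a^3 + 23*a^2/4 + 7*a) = (8*a^2 + 26*a - 7)/(2*a*(4*a + 7))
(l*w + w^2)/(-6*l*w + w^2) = (l + w)/(-6*l + w)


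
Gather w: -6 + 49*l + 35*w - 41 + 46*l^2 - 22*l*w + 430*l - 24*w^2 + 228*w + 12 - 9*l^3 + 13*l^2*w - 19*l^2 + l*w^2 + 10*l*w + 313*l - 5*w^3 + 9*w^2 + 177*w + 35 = -9*l^3 + 27*l^2 + 792*l - 5*w^3 + w^2*(l - 15) + w*(13*l^2 - 12*l + 440)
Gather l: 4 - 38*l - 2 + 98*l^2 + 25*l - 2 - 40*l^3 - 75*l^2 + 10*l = -40*l^3 + 23*l^2 - 3*l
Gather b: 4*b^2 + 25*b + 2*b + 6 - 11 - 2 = 4*b^2 + 27*b - 7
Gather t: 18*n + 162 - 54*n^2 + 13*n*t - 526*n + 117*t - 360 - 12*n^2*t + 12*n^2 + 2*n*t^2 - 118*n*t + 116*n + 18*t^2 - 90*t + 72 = -42*n^2 - 392*n + t^2*(2*n + 18) + t*(-12*n^2 - 105*n + 27) - 126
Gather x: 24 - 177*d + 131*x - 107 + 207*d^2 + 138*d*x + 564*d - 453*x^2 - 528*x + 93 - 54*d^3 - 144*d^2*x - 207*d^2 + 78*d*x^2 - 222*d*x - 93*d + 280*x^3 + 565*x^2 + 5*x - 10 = -54*d^3 + 294*d + 280*x^3 + x^2*(78*d + 112) + x*(-144*d^2 - 84*d - 392)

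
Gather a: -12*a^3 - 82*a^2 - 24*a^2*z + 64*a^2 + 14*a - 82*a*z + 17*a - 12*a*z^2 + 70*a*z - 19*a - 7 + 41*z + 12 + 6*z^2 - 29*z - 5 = -12*a^3 + a^2*(-24*z - 18) + a*(-12*z^2 - 12*z + 12) + 6*z^2 + 12*z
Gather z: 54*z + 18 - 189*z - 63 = -135*z - 45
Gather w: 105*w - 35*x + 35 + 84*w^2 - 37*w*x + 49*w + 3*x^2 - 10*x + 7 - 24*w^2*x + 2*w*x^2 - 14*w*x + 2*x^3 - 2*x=w^2*(84 - 24*x) + w*(2*x^2 - 51*x + 154) + 2*x^3 + 3*x^2 - 47*x + 42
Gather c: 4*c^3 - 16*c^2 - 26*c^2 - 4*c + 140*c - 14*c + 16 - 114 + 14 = 4*c^3 - 42*c^2 + 122*c - 84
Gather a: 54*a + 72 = 54*a + 72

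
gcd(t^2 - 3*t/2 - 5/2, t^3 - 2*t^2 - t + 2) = t + 1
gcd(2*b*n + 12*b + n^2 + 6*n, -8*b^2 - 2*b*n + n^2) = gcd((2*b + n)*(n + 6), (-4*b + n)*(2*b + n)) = 2*b + n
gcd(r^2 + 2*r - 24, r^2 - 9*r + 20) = r - 4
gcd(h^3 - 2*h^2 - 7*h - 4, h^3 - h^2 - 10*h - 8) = h^2 - 3*h - 4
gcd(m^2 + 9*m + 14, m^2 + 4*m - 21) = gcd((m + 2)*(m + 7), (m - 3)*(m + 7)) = m + 7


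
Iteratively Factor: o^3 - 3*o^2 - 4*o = (o - 4)*(o^2 + o) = o*(o - 4)*(o + 1)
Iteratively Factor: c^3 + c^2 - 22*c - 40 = (c + 4)*(c^2 - 3*c - 10) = (c - 5)*(c + 4)*(c + 2)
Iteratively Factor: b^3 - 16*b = (b - 4)*(b^2 + 4*b) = (b - 4)*(b + 4)*(b)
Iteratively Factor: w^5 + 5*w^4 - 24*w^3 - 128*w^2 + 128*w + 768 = (w + 4)*(w^4 + w^3 - 28*w^2 - 16*w + 192) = (w + 4)^2*(w^3 - 3*w^2 - 16*w + 48) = (w - 3)*(w + 4)^2*(w^2 - 16) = (w - 4)*(w - 3)*(w + 4)^2*(w + 4)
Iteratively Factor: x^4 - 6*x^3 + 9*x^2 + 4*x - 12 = (x - 3)*(x^3 - 3*x^2 + 4) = (x - 3)*(x + 1)*(x^2 - 4*x + 4) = (x - 3)*(x - 2)*(x + 1)*(x - 2)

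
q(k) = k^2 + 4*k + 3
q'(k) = 2*k + 4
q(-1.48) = -0.73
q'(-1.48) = 1.04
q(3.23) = 26.35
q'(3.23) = 10.46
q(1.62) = 12.10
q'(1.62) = 7.24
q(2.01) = 15.08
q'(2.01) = 8.02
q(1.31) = 9.96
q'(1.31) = 6.62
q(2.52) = 19.43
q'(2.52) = 9.04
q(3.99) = 34.88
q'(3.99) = 11.98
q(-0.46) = 1.37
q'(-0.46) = 3.08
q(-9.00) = 48.00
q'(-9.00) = -14.00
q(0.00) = 3.00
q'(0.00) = 4.00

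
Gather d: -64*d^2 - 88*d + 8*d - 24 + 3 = -64*d^2 - 80*d - 21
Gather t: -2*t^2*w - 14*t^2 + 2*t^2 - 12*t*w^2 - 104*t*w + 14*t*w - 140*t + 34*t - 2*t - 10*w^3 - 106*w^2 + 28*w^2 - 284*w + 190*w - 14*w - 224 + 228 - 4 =t^2*(-2*w - 12) + t*(-12*w^2 - 90*w - 108) - 10*w^3 - 78*w^2 - 108*w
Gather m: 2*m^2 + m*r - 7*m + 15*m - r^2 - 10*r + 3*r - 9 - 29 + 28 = 2*m^2 + m*(r + 8) - r^2 - 7*r - 10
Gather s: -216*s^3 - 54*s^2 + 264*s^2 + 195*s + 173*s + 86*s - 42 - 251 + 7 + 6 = -216*s^3 + 210*s^2 + 454*s - 280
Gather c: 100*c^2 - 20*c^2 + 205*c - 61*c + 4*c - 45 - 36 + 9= 80*c^2 + 148*c - 72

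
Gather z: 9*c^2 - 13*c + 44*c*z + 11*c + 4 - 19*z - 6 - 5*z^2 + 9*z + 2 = 9*c^2 - 2*c - 5*z^2 + z*(44*c - 10)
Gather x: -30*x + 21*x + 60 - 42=18 - 9*x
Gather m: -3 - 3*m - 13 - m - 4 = -4*m - 20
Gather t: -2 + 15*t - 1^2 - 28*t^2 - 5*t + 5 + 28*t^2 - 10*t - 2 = 0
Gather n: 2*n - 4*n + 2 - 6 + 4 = -2*n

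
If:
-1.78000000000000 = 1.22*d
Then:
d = -1.46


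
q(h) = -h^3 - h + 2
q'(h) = -3*h^2 - 1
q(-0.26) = 2.28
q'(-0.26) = -1.20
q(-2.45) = 19.16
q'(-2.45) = -19.01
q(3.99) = -65.51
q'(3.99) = -48.76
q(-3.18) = 37.34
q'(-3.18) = -31.34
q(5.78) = -196.88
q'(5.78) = -101.23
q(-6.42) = 273.03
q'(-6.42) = -124.65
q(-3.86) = 63.37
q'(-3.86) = -45.70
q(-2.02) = 12.26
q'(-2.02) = -13.24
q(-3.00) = 32.00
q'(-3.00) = -28.00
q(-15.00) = 3392.00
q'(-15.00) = -676.00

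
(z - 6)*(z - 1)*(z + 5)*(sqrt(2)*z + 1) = sqrt(2)*z^4 - 2*sqrt(2)*z^3 + z^3 - 29*sqrt(2)*z^2 - 2*z^2 - 29*z + 30*sqrt(2)*z + 30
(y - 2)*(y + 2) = y^2 - 4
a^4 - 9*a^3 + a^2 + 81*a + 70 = (a - 7)*(a - 5)*(a + 1)*(a + 2)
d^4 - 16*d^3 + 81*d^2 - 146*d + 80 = (d - 8)*(d - 5)*(d - 2)*(d - 1)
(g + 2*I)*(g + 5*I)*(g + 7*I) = g^3 + 14*I*g^2 - 59*g - 70*I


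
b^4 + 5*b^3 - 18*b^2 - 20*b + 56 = (b - 2)^2*(b + 2)*(b + 7)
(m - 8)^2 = m^2 - 16*m + 64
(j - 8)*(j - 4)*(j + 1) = j^3 - 11*j^2 + 20*j + 32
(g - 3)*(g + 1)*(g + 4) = g^3 + 2*g^2 - 11*g - 12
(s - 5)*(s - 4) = s^2 - 9*s + 20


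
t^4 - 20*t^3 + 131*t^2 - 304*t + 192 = (t - 8)^2*(t - 3)*(t - 1)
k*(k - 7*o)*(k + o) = k^3 - 6*k^2*o - 7*k*o^2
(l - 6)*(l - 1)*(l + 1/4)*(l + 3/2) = l^4 - 21*l^3/4 - 47*l^2/8 + 63*l/8 + 9/4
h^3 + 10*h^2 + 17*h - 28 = (h - 1)*(h + 4)*(h + 7)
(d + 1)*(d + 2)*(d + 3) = d^3 + 6*d^2 + 11*d + 6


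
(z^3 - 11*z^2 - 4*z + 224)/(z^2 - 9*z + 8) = (z^2 - 3*z - 28)/(z - 1)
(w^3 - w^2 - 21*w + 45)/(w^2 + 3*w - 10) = (w^2 - 6*w + 9)/(w - 2)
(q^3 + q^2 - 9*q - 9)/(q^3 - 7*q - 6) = (q + 3)/(q + 2)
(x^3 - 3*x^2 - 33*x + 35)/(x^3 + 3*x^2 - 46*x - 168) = (x^2 + 4*x - 5)/(x^2 + 10*x + 24)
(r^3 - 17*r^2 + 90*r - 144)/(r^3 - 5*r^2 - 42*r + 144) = (r - 6)/(r + 6)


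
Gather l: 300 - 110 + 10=200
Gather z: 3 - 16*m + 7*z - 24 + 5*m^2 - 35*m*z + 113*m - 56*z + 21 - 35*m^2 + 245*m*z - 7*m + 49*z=-30*m^2 + 210*m*z + 90*m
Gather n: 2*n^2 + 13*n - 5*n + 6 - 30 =2*n^2 + 8*n - 24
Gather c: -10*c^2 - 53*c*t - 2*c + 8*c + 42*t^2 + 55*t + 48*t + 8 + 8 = -10*c^2 + c*(6 - 53*t) + 42*t^2 + 103*t + 16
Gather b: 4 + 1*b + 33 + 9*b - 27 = 10*b + 10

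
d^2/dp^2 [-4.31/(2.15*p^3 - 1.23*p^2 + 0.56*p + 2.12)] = ((55.599*p - 10.6026)*(2.15*p^3 - 1.23*p^2 + 0.56*p + 2.12) - 4.31*(6.45*p^2 - 2.46*p + 0.56)*(12.9*p^2 - 4.92*p + 1.12))/(2.15*p^3 - 1.23*p^2 + 0.56*p + 2.12)^3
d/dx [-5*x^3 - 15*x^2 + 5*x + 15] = -15*x^2 - 30*x + 5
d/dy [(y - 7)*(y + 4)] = 2*y - 3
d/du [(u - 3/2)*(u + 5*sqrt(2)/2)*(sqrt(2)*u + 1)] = 3*sqrt(2)*u^2 - 3*sqrt(2)*u + 12*u - 9 + 5*sqrt(2)/2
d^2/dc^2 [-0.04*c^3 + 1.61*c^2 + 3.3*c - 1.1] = 3.22 - 0.24*c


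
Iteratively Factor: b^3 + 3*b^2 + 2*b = (b + 1)*(b^2 + 2*b) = b*(b + 1)*(b + 2)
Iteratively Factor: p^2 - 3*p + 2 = (p - 1)*(p - 2)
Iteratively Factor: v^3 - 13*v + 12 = (v - 1)*(v^2 + v - 12) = (v - 1)*(v + 4)*(v - 3)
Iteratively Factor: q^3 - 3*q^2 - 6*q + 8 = (q - 1)*(q^2 - 2*q - 8) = (q - 1)*(q + 2)*(q - 4)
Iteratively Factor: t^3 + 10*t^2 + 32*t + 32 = (t + 4)*(t^2 + 6*t + 8) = (t + 4)^2*(t + 2)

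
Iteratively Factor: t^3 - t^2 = (t - 1)*(t^2) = t*(t - 1)*(t)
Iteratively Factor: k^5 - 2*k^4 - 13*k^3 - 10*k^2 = (k + 1)*(k^4 - 3*k^3 - 10*k^2) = k*(k + 1)*(k^3 - 3*k^2 - 10*k) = k^2*(k + 1)*(k^2 - 3*k - 10) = k^2*(k - 5)*(k + 1)*(k + 2)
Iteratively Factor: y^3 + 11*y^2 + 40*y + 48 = (y + 4)*(y^2 + 7*y + 12) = (y + 4)^2*(y + 3)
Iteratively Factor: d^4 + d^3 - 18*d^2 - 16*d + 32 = (d + 2)*(d^3 - d^2 - 16*d + 16) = (d - 4)*(d + 2)*(d^2 + 3*d - 4) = (d - 4)*(d - 1)*(d + 2)*(d + 4)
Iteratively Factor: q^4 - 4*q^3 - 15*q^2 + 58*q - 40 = (q - 1)*(q^3 - 3*q^2 - 18*q + 40) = (q - 2)*(q - 1)*(q^2 - q - 20) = (q - 2)*(q - 1)*(q + 4)*(q - 5)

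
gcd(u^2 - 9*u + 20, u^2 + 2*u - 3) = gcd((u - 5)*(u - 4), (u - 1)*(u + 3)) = 1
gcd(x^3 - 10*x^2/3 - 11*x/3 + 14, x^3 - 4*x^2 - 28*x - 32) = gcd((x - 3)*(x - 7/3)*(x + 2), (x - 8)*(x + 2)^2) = x + 2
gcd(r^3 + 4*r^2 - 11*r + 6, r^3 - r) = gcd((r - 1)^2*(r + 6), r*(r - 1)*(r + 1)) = r - 1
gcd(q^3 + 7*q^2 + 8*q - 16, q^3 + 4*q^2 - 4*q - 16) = q + 4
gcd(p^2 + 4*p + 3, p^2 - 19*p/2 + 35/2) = 1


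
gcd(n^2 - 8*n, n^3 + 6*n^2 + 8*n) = n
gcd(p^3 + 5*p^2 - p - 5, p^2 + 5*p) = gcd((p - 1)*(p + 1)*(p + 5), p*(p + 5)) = p + 5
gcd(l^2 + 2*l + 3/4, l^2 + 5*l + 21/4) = l + 3/2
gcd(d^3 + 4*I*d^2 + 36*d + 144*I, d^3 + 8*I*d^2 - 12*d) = d + 6*I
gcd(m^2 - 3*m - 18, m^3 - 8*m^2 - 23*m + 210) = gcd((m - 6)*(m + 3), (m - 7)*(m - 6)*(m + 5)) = m - 6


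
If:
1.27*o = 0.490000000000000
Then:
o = 0.39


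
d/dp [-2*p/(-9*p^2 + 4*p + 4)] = 2*(-9*p^2 - 4)/(81*p^4 - 72*p^3 - 56*p^2 + 32*p + 16)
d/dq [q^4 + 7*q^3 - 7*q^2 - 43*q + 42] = 4*q^3 + 21*q^2 - 14*q - 43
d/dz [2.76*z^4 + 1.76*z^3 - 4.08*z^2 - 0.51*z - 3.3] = 11.04*z^3 + 5.28*z^2 - 8.16*z - 0.51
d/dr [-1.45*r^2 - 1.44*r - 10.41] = -2.9*r - 1.44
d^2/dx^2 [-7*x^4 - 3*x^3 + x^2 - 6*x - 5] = -84*x^2 - 18*x + 2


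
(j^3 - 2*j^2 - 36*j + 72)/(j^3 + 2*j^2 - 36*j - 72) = (j - 2)/(j + 2)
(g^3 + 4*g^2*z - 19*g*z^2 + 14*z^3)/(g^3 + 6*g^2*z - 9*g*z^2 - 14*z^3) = (g - z)/(g + z)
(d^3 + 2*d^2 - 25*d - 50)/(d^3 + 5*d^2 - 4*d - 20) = (d - 5)/(d - 2)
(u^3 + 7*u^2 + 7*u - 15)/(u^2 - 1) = (u^2 + 8*u + 15)/(u + 1)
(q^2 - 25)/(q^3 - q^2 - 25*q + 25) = 1/(q - 1)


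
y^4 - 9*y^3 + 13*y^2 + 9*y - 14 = (y - 7)*(y - 2)*(y - 1)*(y + 1)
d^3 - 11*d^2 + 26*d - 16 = (d - 8)*(d - 2)*(d - 1)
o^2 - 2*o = o*(o - 2)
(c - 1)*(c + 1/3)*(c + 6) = c^3 + 16*c^2/3 - 13*c/3 - 2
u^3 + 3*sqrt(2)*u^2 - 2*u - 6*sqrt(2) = (u - sqrt(2))*(u + sqrt(2))*(u + 3*sqrt(2))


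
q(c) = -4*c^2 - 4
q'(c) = -8*c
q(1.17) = -9.48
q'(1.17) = -9.36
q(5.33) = -117.64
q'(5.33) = -42.64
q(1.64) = -14.76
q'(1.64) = -13.12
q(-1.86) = -17.84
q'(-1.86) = 14.88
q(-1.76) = -16.39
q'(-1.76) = 14.08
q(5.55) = -127.21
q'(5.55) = -44.40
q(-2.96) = -39.05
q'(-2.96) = 23.68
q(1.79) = -16.82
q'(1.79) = -14.32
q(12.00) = -580.00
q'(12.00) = -96.00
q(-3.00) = -40.00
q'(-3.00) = 24.00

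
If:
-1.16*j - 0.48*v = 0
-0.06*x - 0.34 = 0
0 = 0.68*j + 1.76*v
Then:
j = 0.00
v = 0.00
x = -5.67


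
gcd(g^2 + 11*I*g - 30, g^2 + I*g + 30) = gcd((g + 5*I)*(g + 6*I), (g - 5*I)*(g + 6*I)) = g + 6*I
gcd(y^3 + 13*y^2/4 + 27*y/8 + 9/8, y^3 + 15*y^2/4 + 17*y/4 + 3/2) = y^2 + 7*y/4 + 3/4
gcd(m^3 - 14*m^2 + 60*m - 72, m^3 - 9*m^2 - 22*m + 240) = m - 6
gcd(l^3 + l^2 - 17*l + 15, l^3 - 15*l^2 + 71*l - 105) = l - 3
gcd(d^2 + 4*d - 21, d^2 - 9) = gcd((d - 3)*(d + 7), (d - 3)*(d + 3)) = d - 3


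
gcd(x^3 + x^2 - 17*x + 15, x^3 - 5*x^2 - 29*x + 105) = x^2 + 2*x - 15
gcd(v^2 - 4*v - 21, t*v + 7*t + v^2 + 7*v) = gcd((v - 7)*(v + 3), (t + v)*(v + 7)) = 1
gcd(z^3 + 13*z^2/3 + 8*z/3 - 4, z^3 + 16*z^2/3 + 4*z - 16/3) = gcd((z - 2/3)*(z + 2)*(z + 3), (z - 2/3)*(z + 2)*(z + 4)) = z^2 + 4*z/3 - 4/3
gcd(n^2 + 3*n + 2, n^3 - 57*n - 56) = n + 1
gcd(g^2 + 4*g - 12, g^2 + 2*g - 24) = g + 6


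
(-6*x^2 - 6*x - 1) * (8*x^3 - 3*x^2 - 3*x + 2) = -48*x^5 - 30*x^4 + 28*x^3 + 9*x^2 - 9*x - 2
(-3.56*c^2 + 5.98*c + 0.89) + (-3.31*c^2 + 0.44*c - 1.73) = -6.87*c^2 + 6.42*c - 0.84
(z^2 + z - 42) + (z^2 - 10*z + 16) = 2*z^2 - 9*z - 26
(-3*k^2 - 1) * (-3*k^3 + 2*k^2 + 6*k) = 9*k^5 - 6*k^4 - 15*k^3 - 2*k^2 - 6*k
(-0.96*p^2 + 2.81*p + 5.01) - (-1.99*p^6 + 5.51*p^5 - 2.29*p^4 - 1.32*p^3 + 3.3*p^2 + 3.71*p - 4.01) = 1.99*p^6 - 5.51*p^5 + 2.29*p^4 + 1.32*p^3 - 4.26*p^2 - 0.9*p + 9.02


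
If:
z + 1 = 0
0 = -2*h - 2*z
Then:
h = 1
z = -1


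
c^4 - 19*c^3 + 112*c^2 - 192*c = c*(c - 8)^2*(c - 3)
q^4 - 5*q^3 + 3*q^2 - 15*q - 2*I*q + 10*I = (q - 5)*(q - I)^2*(q + 2*I)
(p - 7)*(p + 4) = p^2 - 3*p - 28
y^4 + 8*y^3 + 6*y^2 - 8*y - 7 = (y - 1)*(y + 1)^2*(y + 7)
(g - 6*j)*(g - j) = g^2 - 7*g*j + 6*j^2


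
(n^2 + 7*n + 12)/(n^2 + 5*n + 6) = (n + 4)/(n + 2)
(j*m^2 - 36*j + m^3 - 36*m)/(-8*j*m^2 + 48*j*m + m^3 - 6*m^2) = (-j*m - 6*j - m^2 - 6*m)/(m*(8*j - m))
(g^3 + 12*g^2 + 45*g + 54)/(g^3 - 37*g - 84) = (g^2 + 9*g + 18)/(g^2 - 3*g - 28)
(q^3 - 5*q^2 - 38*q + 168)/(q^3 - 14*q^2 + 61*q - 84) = (q + 6)/(q - 3)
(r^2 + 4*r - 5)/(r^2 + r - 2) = (r + 5)/(r + 2)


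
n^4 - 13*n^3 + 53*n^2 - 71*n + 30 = (n - 6)*(n - 5)*(n - 1)^2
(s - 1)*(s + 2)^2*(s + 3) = s^4 + 6*s^3 + 9*s^2 - 4*s - 12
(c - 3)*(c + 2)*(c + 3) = c^3 + 2*c^2 - 9*c - 18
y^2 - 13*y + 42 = (y - 7)*(y - 6)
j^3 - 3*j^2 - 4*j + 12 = (j - 3)*(j - 2)*(j + 2)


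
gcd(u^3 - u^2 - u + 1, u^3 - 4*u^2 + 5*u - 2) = u^2 - 2*u + 1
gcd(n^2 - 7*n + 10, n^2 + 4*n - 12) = n - 2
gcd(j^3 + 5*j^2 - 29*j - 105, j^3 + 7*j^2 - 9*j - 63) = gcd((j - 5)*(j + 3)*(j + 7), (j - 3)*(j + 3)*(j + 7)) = j^2 + 10*j + 21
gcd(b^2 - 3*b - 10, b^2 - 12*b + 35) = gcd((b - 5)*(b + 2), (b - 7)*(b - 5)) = b - 5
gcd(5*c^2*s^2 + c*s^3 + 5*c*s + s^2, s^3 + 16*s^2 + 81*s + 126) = 1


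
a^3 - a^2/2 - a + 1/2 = (a - 1)*(a - 1/2)*(a + 1)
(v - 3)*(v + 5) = v^2 + 2*v - 15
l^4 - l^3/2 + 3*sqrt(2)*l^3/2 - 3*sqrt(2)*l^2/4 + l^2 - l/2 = l*(l - 1/2)*(l + sqrt(2)/2)*(l + sqrt(2))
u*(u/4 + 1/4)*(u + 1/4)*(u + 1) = u^4/4 + 9*u^3/16 + 3*u^2/8 + u/16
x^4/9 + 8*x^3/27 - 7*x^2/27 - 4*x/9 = x*(x/3 + 1/3)*(x/3 + 1)*(x - 4/3)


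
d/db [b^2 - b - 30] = 2*b - 1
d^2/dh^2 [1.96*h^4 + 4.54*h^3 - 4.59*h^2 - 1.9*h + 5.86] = 23.52*h^2 + 27.24*h - 9.18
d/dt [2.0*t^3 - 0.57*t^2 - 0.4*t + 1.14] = 6.0*t^2 - 1.14*t - 0.4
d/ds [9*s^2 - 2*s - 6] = 18*s - 2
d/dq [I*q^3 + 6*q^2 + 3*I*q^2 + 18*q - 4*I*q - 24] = 3*I*q^2 + 6*q*(2 + I) + 18 - 4*I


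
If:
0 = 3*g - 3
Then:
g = 1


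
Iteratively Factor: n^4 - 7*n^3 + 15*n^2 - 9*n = (n - 3)*(n^3 - 4*n^2 + 3*n) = (n - 3)^2*(n^2 - n) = (n - 3)^2*(n - 1)*(n)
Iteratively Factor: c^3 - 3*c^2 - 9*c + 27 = (c - 3)*(c^2 - 9) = (c - 3)*(c + 3)*(c - 3)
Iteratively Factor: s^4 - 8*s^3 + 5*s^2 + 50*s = (s)*(s^3 - 8*s^2 + 5*s + 50) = s*(s + 2)*(s^2 - 10*s + 25) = s*(s - 5)*(s + 2)*(s - 5)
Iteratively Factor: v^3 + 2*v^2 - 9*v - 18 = (v + 3)*(v^2 - v - 6) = (v + 2)*(v + 3)*(v - 3)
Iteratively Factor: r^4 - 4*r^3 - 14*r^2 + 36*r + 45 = (r + 1)*(r^3 - 5*r^2 - 9*r + 45) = (r + 1)*(r + 3)*(r^2 - 8*r + 15) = (r - 5)*(r + 1)*(r + 3)*(r - 3)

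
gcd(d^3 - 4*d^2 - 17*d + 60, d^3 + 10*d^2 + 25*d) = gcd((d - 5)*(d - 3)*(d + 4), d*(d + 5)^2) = 1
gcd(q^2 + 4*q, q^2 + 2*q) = q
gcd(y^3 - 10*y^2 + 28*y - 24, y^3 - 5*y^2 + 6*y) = y - 2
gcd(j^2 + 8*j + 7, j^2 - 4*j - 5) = j + 1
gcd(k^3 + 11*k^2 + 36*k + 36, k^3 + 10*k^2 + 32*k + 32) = k + 2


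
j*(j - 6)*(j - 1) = j^3 - 7*j^2 + 6*j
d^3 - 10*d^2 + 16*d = d*(d - 8)*(d - 2)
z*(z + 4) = z^2 + 4*z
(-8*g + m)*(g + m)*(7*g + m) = -56*g^3 - 57*g^2*m + m^3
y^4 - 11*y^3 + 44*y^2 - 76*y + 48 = (y - 4)*(y - 3)*(y - 2)^2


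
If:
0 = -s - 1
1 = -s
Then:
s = -1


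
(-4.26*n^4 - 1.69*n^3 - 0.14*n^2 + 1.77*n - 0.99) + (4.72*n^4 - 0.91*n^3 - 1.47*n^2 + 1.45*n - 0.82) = 0.46*n^4 - 2.6*n^3 - 1.61*n^2 + 3.22*n - 1.81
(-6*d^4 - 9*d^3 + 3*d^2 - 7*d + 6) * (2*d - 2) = -12*d^5 - 6*d^4 + 24*d^3 - 20*d^2 + 26*d - 12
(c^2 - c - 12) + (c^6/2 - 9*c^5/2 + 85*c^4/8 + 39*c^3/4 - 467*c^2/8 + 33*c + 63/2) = c^6/2 - 9*c^5/2 + 85*c^4/8 + 39*c^3/4 - 459*c^2/8 + 32*c + 39/2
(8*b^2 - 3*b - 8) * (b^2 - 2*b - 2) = 8*b^4 - 19*b^3 - 18*b^2 + 22*b + 16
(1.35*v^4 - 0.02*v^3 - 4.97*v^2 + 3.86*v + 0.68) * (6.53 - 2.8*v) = -3.78*v^5 + 8.8715*v^4 + 13.7854*v^3 - 43.2621*v^2 + 23.3018*v + 4.4404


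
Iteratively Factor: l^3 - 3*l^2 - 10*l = (l)*(l^2 - 3*l - 10) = l*(l - 5)*(l + 2)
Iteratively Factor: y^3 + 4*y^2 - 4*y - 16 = (y + 4)*(y^2 - 4) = (y - 2)*(y + 4)*(y + 2)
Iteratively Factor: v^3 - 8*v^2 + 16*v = (v)*(v^2 - 8*v + 16) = v*(v - 4)*(v - 4)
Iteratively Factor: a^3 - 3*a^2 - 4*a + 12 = (a - 3)*(a^2 - 4) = (a - 3)*(a + 2)*(a - 2)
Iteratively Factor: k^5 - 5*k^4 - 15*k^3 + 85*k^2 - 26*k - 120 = (k + 4)*(k^4 - 9*k^3 + 21*k^2 + k - 30) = (k - 2)*(k + 4)*(k^3 - 7*k^2 + 7*k + 15) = (k - 3)*(k - 2)*(k + 4)*(k^2 - 4*k - 5) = (k - 3)*(k - 2)*(k + 1)*(k + 4)*(k - 5)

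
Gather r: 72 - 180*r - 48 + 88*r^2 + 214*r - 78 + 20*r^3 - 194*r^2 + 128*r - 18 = 20*r^3 - 106*r^2 + 162*r - 72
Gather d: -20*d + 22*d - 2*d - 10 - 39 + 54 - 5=0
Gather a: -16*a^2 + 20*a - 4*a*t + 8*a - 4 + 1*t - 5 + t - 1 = -16*a^2 + a*(28 - 4*t) + 2*t - 10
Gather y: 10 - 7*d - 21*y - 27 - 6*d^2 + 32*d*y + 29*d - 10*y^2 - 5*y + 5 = -6*d^2 + 22*d - 10*y^2 + y*(32*d - 26) - 12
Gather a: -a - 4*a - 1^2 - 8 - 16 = -5*a - 25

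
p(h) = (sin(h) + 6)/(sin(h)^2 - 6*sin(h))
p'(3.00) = -49.65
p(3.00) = -7.43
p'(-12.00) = 2.87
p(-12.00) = -2.23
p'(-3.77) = -2.29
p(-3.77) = -2.07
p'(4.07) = -0.91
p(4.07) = 0.95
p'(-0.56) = 2.96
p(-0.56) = 1.58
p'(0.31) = 10.17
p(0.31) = -3.63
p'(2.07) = -0.58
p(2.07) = -1.53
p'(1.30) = 0.27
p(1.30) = -1.43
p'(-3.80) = -2.06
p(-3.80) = -2.01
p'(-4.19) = -0.63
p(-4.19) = -1.54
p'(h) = (-2*sin(h)*cos(h) + 6*cos(h))*(sin(h) + 6)/(sin(h)^2 - 6*sin(h))^2 + cos(h)/(sin(h)^2 - 6*sin(h))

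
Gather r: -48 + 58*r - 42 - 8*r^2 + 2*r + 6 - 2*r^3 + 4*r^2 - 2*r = -2*r^3 - 4*r^2 + 58*r - 84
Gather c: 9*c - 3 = 9*c - 3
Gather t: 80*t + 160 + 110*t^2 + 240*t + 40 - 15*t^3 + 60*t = -15*t^3 + 110*t^2 + 380*t + 200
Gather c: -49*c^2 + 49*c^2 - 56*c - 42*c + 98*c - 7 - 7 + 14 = 0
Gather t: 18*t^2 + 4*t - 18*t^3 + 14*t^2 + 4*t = -18*t^3 + 32*t^2 + 8*t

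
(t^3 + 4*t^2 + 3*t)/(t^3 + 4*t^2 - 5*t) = (t^2 + 4*t + 3)/(t^2 + 4*t - 5)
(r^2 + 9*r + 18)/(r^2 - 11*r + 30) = (r^2 + 9*r + 18)/(r^2 - 11*r + 30)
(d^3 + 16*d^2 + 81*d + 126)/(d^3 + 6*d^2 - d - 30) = (d^2 + 13*d + 42)/(d^2 + 3*d - 10)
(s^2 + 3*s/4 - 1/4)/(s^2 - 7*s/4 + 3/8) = 2*(s + 1)/(2*s - 3)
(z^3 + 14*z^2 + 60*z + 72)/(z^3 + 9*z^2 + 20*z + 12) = (z + 6)/(z + 1)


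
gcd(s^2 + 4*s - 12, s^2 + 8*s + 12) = s + 6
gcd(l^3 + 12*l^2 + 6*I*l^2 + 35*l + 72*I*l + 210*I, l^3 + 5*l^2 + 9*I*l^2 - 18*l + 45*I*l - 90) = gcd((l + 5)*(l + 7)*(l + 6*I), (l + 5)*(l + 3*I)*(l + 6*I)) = l^2 + l*(5 + 6*I) + 30*I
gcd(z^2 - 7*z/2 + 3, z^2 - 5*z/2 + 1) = z - 2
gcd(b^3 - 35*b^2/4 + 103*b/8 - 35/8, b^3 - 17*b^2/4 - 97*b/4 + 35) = b^2 - 33*b/4 + 35/4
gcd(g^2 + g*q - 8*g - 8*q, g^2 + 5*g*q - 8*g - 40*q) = g - 8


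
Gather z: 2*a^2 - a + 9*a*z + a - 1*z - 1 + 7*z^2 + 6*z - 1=2*a^2 + 7*z^2 + z*(9*a + 5) - 2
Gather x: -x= -x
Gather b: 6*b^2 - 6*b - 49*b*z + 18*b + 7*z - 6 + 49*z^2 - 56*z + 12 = 6*b^2 + b*(12 - 49*z) + 49*z^2 - 49*z + 6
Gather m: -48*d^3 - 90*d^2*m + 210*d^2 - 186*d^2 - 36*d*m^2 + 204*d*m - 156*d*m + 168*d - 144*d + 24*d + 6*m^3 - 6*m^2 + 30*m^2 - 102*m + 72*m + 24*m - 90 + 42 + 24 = -48*d^3 + 24*d^2 + 48*d + 6*m^3 + m^2*(24 - 36*d) + m*(-90*d^2 + 48*d - 6) - 24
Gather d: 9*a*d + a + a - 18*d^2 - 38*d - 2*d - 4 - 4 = 2*a - 18*d^2 + d*(9*a - 40) - 8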